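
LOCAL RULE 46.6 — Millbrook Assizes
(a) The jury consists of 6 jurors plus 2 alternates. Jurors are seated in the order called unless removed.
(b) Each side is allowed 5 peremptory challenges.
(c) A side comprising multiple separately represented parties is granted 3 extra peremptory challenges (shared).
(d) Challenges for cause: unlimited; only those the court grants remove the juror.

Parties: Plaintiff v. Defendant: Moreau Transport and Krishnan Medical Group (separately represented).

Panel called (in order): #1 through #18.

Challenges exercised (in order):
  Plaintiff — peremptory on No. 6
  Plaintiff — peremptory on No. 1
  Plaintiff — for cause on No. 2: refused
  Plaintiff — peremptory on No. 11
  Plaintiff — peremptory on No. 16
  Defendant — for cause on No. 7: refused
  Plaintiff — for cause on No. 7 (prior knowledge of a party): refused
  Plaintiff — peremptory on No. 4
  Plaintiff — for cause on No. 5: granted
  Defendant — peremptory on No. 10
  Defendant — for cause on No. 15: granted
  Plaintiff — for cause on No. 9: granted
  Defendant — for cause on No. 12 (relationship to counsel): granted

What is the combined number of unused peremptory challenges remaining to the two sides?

7

Plaintiff allotment: 5. Defendant allotment: 5 base + 3 multi-party = 8.
Plaintiff peremptories used: #6, #1, #11, #16, #4 — 5 (for-cause on #2, #7, #5, #9 don't count).
Defendant peremptories used: #10 — 1 (for-cause on #7, #15, #12 don't count).
Remaining: (5 − 5) + (8 − 1) = 7.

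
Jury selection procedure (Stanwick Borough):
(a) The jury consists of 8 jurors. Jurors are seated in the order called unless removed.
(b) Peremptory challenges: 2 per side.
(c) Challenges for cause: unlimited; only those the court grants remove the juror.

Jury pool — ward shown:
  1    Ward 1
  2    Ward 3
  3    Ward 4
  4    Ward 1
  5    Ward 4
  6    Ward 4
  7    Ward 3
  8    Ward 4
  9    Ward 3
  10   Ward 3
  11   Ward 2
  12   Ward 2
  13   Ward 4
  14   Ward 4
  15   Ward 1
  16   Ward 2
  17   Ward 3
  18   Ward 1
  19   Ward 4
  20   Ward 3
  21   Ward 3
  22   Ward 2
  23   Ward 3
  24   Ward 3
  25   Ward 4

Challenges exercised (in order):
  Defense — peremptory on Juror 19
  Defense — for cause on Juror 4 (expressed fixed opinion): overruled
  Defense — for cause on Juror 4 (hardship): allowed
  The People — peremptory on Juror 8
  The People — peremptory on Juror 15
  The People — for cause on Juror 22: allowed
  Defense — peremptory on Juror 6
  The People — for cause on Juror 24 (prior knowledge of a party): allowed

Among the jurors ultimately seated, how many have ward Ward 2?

1

Removed: #4, #6, #8, #15, #19, #22, #24.
Seated jurors 1–8: #1, #2, #3, #5, #7, #9, #10, #11.
Of those, in Ward 2: #11 → 1.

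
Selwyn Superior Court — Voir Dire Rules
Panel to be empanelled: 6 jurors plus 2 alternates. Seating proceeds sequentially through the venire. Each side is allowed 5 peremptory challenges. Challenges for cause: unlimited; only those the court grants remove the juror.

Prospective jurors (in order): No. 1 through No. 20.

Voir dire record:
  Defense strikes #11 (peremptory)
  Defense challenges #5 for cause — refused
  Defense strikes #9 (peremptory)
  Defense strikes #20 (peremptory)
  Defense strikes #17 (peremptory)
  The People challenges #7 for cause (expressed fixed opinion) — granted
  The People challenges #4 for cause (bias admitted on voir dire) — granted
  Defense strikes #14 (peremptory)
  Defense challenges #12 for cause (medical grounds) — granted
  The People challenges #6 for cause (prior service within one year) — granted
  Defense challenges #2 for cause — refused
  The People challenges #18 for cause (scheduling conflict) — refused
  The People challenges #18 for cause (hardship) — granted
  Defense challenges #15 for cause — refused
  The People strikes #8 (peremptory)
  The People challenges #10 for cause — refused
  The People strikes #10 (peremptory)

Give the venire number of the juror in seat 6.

Removed: #4, #6, #7, #8, #9, #10, #11, #12, #14, #17, #18, #20. (#2, #5, #15 stay — for-cause denied.)
Seating in order: seats 1–6 → #1, #2, #3, #5, #13, #15; alternates → #16, #19.
So seat 6 is #15.

15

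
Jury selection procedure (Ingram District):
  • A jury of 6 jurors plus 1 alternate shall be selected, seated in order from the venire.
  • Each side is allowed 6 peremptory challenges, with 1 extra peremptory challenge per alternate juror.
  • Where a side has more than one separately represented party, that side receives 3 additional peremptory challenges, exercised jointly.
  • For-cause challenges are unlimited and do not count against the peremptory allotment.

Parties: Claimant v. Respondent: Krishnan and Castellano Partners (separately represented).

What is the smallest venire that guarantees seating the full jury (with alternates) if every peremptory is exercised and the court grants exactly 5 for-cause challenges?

29

Seats to fill: 6 + 1 alternates = 7.
Peremptories — Claimant: 6 + 1×1 = 7; Respondent: 6 + 1×1 + 3 = 10; total 17.
For-cause removals: 5.
Minimum venire: 7 + 17 + 5 = 29.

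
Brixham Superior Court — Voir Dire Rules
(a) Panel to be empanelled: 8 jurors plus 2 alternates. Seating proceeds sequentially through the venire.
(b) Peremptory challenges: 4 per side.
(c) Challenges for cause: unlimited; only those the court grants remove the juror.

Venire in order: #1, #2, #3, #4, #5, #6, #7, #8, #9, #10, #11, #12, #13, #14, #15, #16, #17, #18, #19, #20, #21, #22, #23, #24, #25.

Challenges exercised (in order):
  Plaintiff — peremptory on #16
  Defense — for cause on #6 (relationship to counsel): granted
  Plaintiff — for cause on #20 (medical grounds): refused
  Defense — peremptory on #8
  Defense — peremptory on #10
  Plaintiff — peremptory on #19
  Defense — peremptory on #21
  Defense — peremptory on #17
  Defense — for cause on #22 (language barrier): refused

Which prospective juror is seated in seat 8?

Removed: #6, #8, #10, #16, #17, #19, #21. (#20, #22 stay — for-cause denied.)
Seating in order: seats 1–8 → #1, #2, #3, #4, #5, #7, #9, #11; alternates → #12, #13.
So seat 8 is #11.

11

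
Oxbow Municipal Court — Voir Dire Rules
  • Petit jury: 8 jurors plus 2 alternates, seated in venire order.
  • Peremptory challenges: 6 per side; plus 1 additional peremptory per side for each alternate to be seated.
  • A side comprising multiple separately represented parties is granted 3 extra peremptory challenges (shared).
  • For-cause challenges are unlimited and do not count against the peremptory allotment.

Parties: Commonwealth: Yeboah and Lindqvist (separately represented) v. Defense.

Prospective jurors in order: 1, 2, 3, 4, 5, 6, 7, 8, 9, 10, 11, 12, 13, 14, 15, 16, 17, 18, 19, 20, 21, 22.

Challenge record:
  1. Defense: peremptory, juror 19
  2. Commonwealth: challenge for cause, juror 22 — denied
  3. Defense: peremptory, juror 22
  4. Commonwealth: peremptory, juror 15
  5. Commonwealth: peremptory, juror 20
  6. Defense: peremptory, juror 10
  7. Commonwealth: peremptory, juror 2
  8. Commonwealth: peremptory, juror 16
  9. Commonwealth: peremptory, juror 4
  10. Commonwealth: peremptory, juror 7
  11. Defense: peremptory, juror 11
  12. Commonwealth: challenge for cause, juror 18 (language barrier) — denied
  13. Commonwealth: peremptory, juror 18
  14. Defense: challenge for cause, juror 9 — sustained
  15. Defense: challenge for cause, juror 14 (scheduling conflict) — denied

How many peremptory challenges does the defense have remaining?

Defense allotment: 6 base + 1 × 2 alternates = 8.
Defense peremptories used: #19, #22, #10, #11 — 4 (for-cause on #9, #14 don't count).
Remaining: 8 − 4 = 4.

4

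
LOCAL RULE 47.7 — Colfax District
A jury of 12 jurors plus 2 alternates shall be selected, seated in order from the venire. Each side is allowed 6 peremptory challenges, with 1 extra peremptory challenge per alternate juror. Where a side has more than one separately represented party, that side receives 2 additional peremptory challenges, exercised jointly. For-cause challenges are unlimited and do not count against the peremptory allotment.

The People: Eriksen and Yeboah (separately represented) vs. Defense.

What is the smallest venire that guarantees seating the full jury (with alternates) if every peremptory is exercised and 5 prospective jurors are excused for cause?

37

Seats to fill: 12 + 2 alternates = 14.
Peremptories — The People: 6 + 1×2 + 2 = 10; Defense: 6 + 1×2 = 8; total 18.
For-cause removals: 5.
Minimum venire: 14 + 18 + 5 = 37.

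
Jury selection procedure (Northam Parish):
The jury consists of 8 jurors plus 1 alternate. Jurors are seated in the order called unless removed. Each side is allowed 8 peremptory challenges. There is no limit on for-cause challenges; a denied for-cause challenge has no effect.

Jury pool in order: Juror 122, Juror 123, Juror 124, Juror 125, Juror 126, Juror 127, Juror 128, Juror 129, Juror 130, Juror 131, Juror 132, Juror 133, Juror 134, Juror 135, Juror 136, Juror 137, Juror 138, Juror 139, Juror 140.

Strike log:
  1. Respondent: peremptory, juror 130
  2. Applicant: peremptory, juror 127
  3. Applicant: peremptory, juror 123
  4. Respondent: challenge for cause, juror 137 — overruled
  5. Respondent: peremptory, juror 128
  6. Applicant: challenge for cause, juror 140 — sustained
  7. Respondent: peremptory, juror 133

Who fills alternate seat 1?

135

Removed: #123, #127, #128, #130, #133, #140. (#137 stays — for-cause denied.)
Seating in order: seats 1–8 → #122, #124, #125, #126, #129, #131, #132, #134; alternates → #135.
So alternate 1 is #135.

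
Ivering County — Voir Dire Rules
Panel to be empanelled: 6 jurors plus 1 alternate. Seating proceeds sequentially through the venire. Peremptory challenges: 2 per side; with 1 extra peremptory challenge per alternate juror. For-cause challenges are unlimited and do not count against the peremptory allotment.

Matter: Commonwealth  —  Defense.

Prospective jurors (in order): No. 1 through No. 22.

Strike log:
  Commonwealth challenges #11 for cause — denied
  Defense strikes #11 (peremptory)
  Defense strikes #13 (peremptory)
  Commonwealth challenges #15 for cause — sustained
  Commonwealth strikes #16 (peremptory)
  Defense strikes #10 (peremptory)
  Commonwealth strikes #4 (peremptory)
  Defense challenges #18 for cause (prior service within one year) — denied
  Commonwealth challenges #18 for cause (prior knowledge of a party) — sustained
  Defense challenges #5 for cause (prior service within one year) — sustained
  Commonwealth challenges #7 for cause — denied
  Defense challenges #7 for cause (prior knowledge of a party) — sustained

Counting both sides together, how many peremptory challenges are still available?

Commonwealth allotment: 2 base + 1 × 1 alternate = 3. Defense allotment: 2 base + 1 × 1 alternate = 3.
Commonwealth peremptories used: #16, #4 — 2 (for-cause on #11, #15, #18, #7 don't count).
Defense peremptories used: #11, #13, #10 — 3 (for-cause on #18, #5, #7 don't count).
Remaining: (3 − 2) + (3 − 3) = 1.

1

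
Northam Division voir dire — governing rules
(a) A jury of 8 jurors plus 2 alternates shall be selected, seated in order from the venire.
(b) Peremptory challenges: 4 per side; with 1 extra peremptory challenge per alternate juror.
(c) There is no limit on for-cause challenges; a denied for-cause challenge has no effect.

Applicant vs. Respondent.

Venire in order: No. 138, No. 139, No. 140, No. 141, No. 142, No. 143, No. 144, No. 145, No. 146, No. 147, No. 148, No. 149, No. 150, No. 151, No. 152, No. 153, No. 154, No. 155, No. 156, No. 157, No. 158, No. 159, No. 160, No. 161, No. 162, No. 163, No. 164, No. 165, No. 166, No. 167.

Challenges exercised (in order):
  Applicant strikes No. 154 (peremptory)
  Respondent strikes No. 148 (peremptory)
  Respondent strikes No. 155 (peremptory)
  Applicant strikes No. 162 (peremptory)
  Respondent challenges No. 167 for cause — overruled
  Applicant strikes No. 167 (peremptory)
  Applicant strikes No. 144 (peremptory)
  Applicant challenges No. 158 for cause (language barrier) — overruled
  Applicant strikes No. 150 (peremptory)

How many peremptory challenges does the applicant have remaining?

Applicant allotment: 4 base + 1 × 2 alternates = 6.
Applicant peremptories used: #154, #162, #167, #144, #150 — 5 (the for-cause on #158 doesn't count).
Remaining: 6 − 5 = 1.

1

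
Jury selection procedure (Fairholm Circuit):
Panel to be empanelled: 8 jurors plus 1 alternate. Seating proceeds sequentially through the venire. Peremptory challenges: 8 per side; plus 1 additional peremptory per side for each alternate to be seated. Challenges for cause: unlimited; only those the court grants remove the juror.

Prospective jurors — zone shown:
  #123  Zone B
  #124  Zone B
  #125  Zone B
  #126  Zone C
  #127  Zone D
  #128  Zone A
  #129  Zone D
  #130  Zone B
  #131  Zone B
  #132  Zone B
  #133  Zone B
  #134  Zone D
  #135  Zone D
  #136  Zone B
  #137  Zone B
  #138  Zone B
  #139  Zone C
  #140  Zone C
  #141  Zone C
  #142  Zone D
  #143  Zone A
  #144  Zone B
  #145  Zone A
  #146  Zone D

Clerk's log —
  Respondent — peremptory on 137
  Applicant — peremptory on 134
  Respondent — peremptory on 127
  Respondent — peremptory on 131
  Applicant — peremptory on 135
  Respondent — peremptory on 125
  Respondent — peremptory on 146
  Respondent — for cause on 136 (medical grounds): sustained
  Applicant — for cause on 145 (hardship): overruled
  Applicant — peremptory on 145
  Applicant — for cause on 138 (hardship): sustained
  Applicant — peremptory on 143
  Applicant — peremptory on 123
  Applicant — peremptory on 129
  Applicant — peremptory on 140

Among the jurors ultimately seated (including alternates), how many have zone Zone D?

1

Removed: #123, #125, #127, #129, #131, #134, #135, #136, #137, #138, #140, #143, #145, #146.
Seated (9 incl. alternates): #124, #126, #128, #130, #132, #133, #139, #141, #142.
Of those, in Zone D: #142 → 1.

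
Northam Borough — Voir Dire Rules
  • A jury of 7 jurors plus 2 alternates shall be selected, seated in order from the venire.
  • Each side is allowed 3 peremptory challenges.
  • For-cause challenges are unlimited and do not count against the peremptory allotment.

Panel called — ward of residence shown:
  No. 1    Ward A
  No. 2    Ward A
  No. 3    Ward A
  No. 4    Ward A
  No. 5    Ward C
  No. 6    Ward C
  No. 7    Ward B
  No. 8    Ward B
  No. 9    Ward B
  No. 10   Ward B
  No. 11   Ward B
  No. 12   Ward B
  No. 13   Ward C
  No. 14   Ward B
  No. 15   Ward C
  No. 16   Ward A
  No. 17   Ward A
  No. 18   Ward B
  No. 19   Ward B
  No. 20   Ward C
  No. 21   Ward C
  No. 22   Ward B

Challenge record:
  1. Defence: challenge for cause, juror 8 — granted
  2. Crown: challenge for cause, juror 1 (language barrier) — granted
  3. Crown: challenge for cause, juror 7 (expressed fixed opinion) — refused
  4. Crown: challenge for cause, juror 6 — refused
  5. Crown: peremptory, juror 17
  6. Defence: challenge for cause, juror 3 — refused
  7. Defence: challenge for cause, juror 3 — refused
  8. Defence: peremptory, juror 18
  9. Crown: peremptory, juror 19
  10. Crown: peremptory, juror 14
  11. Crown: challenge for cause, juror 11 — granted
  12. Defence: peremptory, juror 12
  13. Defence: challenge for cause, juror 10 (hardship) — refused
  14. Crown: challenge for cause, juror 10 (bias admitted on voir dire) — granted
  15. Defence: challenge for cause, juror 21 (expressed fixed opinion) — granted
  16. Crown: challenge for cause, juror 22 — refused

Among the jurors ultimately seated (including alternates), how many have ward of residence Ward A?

Removed: #1, #8, #10, #11, #12, #14, #17, #18, #19, #21.
Seated (9 incl. alternates): #2, #3, #4, #5, #6, #7, #9, #13, #15.
Of those, in Ward A: #2, #3, #4 → 3.

3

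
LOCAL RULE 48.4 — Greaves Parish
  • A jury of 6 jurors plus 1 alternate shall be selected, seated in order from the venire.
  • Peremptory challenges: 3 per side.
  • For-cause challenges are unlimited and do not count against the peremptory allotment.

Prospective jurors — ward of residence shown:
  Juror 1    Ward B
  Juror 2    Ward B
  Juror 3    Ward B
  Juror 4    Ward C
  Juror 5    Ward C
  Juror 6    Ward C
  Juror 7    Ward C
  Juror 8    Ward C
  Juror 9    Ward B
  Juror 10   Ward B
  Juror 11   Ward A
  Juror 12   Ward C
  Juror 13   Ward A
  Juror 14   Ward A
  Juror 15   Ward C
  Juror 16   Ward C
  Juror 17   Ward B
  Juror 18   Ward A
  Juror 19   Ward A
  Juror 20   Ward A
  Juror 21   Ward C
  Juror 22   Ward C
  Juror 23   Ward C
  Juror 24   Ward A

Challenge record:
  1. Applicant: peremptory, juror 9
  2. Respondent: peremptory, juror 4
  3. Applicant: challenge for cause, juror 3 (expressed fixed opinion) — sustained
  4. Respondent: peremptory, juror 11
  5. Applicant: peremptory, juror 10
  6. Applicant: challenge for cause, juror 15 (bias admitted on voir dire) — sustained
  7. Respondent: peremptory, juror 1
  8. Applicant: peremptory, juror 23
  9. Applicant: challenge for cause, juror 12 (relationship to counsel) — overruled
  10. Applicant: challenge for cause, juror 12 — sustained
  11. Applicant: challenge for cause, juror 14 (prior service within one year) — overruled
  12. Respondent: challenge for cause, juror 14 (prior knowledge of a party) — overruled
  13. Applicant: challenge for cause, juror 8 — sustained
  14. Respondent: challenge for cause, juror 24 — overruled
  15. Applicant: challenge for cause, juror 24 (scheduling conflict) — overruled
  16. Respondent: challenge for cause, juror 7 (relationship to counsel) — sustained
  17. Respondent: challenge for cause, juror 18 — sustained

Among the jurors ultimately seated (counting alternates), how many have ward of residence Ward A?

Removed: #1, #3, #4, #7, #8, #9, #10, #11, #12, #15, #18, #23.
Seated (7 incl. alternates): #2, #5, #6, #13, #14, #16, #17.
Of those, in Ward A: #13, #14 → 2.

2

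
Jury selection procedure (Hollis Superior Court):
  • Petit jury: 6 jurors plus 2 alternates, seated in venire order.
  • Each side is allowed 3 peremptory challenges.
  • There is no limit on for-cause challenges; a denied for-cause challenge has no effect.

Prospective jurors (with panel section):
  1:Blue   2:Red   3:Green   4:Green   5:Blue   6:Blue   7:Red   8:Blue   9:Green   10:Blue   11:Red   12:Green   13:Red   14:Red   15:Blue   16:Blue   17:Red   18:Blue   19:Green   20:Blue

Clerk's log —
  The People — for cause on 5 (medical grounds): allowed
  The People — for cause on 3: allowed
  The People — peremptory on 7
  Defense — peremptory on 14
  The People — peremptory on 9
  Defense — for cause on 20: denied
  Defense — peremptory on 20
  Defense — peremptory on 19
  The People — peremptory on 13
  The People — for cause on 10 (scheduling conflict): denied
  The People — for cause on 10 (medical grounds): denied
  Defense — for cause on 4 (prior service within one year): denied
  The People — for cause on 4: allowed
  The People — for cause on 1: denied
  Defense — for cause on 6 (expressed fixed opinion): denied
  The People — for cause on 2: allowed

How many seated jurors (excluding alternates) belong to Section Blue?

Removed: #2, #3, #4, #5, #7, #9, #13, #14, #19, #20.
Seated jurors 1–6: #1, #6, #8, #10, #11, #12 (alternates #15, #16 not counted).
Of those, in Section Blue: #1, #6, #8, #10 → 4.

4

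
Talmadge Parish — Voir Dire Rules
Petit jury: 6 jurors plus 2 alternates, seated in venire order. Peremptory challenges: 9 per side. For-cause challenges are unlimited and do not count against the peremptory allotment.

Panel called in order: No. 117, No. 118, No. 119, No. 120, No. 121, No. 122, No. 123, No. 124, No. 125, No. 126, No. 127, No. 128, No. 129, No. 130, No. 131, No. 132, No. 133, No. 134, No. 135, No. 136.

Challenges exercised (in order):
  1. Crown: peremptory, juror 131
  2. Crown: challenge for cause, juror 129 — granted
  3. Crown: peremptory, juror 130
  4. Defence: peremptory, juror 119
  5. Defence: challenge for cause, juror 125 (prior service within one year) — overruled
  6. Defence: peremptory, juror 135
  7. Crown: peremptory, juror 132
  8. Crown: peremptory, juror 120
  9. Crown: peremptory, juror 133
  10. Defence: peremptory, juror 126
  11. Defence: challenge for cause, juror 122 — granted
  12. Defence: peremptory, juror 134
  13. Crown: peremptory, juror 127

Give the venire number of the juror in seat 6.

125

Removed: #119, #120, #122, #126, #127, #129, #130, #131, #132, #133, #134, #135. (#125 stays — for-cause denied.)
Seating in order: seats 1–6 → #117, #118, #121, #123, #124, #125; alternates → #128, #136.
So seat 6 is #125.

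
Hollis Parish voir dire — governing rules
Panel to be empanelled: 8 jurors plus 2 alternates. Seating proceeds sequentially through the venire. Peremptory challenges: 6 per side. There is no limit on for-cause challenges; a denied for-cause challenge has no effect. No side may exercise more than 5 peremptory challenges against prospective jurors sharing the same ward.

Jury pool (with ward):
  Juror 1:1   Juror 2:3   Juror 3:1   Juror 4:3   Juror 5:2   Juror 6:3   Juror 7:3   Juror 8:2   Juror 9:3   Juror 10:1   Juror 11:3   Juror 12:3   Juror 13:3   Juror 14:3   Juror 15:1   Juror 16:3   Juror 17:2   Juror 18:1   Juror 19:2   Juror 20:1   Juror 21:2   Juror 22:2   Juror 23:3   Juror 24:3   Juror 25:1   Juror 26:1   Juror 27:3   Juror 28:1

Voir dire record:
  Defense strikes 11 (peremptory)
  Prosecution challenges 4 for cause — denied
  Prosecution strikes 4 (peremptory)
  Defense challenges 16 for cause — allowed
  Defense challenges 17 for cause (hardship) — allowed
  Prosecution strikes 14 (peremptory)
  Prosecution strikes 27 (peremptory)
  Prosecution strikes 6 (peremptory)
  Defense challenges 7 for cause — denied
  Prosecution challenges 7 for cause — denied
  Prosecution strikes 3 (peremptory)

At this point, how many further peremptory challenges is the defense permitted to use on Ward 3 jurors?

4

Defense peremptories so far: #11 — 1 of 6 used, 5 left overall.
Against Ward 3: #11 — 1 used; per-ward cap 5 leaves 4.
Binding limit: min(5, 4) = 4.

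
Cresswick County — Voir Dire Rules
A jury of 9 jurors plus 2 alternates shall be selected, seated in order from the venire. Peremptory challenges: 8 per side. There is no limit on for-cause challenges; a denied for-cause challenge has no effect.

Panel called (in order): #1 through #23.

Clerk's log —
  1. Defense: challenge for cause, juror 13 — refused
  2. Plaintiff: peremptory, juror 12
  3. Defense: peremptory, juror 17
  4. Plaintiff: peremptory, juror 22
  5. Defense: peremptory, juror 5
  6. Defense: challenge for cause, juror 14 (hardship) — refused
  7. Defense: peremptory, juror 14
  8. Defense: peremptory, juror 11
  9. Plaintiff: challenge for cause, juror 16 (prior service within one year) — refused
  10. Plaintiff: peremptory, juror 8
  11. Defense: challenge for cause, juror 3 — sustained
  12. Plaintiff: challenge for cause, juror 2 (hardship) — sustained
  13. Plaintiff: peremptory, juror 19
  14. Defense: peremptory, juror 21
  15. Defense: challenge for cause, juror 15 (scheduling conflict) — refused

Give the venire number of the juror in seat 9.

16

Removed: #2, #3, #5, #8, #11, #12, #14, #17, #19, #21, #22. (#13, #15, #16 stay — for-cause denied.)
Seating in order: seats 1–9 → #1, #4, #6, #7, #9, #10, #13, #15, #16; alternates → #18, #20.
So seat 9 is #16.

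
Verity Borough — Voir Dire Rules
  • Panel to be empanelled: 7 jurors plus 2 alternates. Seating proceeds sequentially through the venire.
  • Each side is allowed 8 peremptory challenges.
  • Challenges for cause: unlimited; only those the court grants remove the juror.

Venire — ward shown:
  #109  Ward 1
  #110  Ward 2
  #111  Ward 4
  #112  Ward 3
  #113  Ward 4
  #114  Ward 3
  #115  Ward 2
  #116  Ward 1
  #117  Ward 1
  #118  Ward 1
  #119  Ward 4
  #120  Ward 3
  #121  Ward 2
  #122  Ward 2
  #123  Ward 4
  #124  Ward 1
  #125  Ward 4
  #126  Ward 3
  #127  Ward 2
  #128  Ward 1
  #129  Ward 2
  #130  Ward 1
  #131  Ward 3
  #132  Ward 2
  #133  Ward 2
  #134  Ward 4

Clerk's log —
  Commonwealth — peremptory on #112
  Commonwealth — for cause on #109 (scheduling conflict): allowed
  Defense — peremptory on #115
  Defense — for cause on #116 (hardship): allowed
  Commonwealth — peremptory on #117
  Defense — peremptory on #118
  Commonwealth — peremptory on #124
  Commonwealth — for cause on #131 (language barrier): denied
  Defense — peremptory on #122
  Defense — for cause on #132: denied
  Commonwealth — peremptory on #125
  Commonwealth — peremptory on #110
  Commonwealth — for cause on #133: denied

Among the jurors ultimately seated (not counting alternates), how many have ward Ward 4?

Removed: #109, #110, #112, #115, #116, #117, #118, #122, #124, #125.
Seated jurors 1–7: #111, #113, #114, #119, #120, #121, #123 (alternates #126, #127 not counted).
Of those, in Ward 4: #111, #113, #119, #123 → 4.

4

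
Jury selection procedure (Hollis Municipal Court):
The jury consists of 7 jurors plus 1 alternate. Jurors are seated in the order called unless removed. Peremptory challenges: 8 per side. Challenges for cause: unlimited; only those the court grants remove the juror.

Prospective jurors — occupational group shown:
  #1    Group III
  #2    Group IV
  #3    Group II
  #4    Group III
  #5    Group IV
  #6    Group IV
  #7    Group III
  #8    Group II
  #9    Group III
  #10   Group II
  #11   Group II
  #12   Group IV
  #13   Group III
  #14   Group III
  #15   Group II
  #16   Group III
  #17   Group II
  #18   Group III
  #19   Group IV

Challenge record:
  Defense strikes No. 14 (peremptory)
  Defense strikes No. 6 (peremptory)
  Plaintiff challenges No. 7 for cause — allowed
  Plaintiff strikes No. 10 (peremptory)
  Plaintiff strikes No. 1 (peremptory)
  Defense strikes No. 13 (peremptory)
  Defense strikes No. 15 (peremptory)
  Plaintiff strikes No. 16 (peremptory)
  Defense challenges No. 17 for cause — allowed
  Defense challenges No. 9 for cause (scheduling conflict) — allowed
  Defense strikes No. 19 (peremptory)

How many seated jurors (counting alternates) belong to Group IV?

Removed: #1, #6, #7, #9, #10, #13, #14, #15, #16, #17, #19.
Seated (8 incl. alternates): #2, #3, #4, #5, #8, #11, #12, #18.
Of those, in Group IV: #2, #5, #12 → 3.

3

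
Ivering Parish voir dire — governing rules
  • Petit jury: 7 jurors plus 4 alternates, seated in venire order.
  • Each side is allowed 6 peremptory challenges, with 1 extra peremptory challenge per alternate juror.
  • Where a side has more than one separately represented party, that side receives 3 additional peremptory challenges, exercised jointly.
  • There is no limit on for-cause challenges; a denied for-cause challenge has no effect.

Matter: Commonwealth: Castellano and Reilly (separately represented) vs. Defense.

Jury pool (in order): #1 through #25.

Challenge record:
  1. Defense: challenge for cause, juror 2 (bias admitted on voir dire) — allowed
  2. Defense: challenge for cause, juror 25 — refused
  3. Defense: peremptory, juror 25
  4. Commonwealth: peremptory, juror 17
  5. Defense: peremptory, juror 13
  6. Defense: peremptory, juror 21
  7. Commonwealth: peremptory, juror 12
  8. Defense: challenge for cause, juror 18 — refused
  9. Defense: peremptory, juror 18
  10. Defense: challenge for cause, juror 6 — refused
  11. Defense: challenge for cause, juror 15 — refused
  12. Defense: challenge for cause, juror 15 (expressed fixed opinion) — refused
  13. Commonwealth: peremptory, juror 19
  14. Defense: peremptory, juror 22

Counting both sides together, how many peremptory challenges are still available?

Commonwealth allotment: 6 base + 1 × 4 alternates + 3 multi-party = 13. Defense allotment: 6 base + 1 × 4 alternates = 10.
Commonwealth peremptories used: #17, #12, #19 — 3.
Defense peremptories used: #25, #13, #21, #18, #22 — 5 (for-cause on #2, #25, #18, #6, #15, #15 don't count).
Remaining: (13 − 3) + (10 − 5) = 15.

15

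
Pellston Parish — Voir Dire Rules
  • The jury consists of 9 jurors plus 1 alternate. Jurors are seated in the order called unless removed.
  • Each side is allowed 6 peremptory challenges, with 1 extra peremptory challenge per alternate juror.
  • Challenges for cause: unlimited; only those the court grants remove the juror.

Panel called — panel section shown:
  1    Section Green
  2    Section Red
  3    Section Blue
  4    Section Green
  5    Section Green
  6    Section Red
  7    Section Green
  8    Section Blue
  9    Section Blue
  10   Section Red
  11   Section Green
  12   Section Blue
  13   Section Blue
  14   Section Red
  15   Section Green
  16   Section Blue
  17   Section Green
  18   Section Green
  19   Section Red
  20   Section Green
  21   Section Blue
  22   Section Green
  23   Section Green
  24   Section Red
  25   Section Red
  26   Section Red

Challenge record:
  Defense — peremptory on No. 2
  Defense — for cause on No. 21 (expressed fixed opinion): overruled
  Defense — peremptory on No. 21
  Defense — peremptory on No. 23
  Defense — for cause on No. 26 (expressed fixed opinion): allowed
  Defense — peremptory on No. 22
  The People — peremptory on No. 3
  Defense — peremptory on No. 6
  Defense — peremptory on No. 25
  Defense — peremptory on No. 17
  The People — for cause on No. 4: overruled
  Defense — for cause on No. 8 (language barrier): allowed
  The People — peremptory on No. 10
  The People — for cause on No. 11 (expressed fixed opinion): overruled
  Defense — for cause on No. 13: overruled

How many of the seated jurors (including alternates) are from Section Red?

Removed: #2, #3, #6, #8, #10, #17, #21, #22, #23, #25, #26.
Seated (10 incl. alternates): #1, #4, #5, #7, #9, #11, #12, #13, #14, #15.
Of those, in Section Red: #14 → 1.

1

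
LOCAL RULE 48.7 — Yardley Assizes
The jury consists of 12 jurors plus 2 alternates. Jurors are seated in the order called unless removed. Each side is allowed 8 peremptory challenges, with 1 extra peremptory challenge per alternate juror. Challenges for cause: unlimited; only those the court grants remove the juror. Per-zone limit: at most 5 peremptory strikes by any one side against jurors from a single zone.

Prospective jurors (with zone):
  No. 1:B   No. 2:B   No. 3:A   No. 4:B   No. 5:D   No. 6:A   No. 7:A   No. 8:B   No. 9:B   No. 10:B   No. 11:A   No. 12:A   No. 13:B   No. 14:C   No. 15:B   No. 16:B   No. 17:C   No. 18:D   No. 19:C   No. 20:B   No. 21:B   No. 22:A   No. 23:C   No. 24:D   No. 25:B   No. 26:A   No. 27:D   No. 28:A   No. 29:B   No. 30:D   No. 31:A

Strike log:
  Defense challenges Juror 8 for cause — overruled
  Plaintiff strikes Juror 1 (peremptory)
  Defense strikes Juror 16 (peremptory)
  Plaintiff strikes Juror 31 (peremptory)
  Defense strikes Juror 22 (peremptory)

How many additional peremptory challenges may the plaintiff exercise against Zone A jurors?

Plaintiff peremptories so far: #1, #31 — 2 of 10 used, 8 left overall.
Against Zone A: #31 — 1 used; per-zone cap 5 leaves 4.
Binding limit: min(8, 4) = 4.

4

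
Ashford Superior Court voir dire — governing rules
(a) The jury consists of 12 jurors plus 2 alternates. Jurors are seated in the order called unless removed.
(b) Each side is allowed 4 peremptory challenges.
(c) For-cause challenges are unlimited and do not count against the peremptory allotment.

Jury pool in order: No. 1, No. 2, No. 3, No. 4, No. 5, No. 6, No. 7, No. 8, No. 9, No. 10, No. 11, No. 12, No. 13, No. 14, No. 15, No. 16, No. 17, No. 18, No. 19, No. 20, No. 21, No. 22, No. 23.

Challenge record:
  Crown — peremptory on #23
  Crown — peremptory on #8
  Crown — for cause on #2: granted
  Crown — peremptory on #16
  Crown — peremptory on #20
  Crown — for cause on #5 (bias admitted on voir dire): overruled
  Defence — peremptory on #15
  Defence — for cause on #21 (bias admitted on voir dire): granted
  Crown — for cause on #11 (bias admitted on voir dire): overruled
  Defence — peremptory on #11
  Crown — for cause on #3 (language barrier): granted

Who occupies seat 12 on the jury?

18

Removed: #2, #3, #8, #11, #15, #16, #20, #21, #23. (#5 stays — for-cause denied.)
Filling seats in venire order through position 12: #1, #4, #5, #6, #7, #9, #10, #12, #13, #14, #17, #18.
So seat 12 is #18.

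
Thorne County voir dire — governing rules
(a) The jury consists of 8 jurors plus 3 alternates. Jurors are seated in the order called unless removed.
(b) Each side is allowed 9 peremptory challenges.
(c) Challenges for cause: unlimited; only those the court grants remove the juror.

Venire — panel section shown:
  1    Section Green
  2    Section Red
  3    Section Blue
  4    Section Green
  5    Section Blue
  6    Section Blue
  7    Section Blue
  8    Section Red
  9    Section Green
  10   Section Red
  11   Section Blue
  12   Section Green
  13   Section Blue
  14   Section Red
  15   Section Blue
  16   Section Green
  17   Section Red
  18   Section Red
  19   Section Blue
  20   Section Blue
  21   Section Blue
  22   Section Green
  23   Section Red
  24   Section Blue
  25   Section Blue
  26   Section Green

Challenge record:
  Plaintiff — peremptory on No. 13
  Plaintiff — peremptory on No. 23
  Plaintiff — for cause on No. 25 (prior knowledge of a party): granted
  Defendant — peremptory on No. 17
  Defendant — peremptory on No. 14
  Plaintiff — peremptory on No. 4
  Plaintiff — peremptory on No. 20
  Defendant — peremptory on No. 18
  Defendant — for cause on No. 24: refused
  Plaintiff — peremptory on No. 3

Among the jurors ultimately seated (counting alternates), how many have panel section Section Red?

3

Removed: #3, #4, #13, #14, #17, #18, #20, #23, #25.
Seated (11 incl. alternates): #1, #2, #5, #6, #7, #8, #9, #10, #11, #12, #15.
Of those, in Section Red: #2, #8, #10 → 3.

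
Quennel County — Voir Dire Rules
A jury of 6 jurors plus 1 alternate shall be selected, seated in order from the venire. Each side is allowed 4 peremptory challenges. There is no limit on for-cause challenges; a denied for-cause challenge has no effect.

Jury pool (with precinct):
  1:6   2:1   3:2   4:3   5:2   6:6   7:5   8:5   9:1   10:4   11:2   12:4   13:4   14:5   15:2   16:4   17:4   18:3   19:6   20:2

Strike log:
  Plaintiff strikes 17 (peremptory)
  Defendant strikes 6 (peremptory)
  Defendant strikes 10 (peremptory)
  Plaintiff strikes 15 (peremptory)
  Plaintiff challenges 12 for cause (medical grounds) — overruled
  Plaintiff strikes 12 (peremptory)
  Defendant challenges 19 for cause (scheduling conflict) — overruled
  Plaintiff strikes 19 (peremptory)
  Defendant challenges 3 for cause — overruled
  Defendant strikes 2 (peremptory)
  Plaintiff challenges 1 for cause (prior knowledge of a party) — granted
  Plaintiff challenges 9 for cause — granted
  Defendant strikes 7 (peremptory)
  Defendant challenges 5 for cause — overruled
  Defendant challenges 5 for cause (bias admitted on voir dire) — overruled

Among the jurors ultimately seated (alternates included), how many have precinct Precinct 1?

0

Removed: #1, #2, #6, #7, #9, #10, #12, #15, #17, #19.
Seated (7 incl. alternates): #3, #4, #5, #8, #11, #13, #14.
None of those are in Precinct 1 → 0.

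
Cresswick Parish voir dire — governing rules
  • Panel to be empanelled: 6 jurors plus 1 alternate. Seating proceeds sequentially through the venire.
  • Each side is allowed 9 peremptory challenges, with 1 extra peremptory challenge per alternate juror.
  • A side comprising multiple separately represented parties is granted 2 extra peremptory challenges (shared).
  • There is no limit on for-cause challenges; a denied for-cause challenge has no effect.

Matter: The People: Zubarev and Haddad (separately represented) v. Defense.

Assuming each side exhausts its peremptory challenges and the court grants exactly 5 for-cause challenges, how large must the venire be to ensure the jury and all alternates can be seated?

34

Seats to fill: 6 + 1 alternates = 7.
Peremptories — The People: 9 + 1×1 + 2 = 12; Defense: 9 + 1×1 = 10; total 22.
For-cause removals: 5.
Minimum venire: 7 + 22 + 5 = 34.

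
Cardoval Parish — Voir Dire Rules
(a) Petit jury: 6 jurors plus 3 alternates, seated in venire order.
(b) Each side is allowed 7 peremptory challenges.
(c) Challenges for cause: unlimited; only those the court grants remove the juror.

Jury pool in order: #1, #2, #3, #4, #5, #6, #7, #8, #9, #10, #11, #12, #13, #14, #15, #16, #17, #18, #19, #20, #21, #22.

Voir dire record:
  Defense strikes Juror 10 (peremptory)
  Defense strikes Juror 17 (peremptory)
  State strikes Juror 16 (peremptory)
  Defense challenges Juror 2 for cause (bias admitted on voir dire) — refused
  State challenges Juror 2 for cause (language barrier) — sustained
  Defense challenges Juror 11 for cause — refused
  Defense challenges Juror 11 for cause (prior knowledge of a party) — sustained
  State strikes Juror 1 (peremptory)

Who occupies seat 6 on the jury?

Removed: #1, #2, #10, #11, #16, #17.
Seating in order: seats 1–6 → #3, #4, #5, #6, #7, #8; alternates → #9, #12, #13.
So seat 6 is #8.

8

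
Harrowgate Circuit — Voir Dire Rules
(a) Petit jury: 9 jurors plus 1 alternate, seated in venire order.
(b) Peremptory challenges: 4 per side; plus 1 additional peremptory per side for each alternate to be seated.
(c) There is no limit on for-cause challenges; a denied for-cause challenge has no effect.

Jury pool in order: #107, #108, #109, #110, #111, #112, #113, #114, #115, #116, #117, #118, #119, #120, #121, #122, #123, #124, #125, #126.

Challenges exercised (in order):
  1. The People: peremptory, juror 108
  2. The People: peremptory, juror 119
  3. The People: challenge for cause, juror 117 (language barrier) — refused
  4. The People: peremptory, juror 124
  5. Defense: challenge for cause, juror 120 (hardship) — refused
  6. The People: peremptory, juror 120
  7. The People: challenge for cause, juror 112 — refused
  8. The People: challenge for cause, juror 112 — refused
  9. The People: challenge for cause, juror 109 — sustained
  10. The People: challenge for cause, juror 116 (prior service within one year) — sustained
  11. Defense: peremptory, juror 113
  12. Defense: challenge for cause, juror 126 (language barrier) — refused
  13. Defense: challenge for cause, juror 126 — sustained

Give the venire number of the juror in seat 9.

Removed: #108, #109, #113, #116, #119, #120, #124, #126. (#112, #117 stay — for-cause denied.)
Seating in order: seats 1–9 → #107, #110, #111, #112, #114, #115, #117, #118, #121; alternates → #122.
So seat 9 is #121.

121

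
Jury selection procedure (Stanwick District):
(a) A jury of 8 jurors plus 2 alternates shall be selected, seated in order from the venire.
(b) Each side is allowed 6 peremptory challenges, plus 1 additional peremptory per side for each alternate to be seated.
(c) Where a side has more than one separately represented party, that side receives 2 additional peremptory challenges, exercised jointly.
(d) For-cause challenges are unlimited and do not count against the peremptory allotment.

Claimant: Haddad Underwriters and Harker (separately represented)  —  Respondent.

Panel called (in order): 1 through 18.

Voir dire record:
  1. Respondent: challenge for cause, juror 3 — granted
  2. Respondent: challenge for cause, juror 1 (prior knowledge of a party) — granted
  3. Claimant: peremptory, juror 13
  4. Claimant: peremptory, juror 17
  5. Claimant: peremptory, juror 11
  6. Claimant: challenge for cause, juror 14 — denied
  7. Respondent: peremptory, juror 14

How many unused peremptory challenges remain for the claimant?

Claimant allotment: 6 base + 1 × 2 alternates + 2 multi-party = 10.
Claimant peremptories used: #13, #17, #11 — 3 (the for-cause on #14 doesn't count).
Remaining: 10 − 3 = 7.

7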